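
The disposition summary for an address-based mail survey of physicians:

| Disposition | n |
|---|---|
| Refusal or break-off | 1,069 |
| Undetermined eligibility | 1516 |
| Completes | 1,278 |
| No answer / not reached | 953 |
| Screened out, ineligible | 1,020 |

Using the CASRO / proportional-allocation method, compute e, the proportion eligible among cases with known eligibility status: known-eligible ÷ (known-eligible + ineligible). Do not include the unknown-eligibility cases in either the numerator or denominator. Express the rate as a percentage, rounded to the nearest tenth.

Determined eligible → 1278 + 1069 + 953 = 3300
e = 3300 / (3300 + 1020) = 3300 / 4320 = 0.7639

76.4%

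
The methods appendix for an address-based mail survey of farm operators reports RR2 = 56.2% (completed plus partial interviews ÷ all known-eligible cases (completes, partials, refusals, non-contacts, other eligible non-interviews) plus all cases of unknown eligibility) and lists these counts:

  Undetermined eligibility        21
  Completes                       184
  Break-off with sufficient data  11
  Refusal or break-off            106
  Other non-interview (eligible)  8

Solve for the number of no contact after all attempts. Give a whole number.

Numerator: 184 + 11 = 195
RR2 = 195 / D = 0.562
D = 195 / 0.562 = 347.0
Remaining denominator categories sum to 330
no contact after all attempts = 347.0 − 330 ≈ 17

17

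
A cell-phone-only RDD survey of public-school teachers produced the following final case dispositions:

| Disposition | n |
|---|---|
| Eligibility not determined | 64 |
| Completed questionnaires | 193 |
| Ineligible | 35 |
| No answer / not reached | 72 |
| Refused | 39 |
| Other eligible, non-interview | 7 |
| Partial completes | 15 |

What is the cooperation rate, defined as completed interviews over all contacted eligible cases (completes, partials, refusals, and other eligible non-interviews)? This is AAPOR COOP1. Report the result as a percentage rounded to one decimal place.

Numerator → 193
Denominator → 193 + 15 + 39 + 7 = 254
COOP1 = 193 / 254 = 0.7598

76.0%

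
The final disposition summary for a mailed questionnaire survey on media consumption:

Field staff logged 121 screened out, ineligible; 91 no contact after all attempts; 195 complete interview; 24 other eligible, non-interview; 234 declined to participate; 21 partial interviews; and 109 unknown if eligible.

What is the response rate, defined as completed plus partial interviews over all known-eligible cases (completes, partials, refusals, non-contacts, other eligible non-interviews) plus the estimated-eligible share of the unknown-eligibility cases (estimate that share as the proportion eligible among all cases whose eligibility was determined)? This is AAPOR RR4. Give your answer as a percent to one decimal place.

33.0%

Numerator: 195 + 21 = 216
Eligible (known): 195 + 21 + 234 + 91 + 24 = 565
e = 565 / (565 + 121) = 565 / 686 = 0.8236
Estimated eligible among unknowns: 0.8236 × 109 = 89.77
Base: 565 + 89.77 = 654.77
RR4 = 216 / 654.77 = 0.3299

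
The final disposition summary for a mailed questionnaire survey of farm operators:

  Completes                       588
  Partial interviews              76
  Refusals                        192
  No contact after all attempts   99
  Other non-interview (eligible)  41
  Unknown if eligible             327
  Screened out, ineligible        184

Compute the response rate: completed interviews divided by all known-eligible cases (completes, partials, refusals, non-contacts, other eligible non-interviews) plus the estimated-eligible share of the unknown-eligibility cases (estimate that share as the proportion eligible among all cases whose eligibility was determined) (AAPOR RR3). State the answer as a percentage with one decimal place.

46.2%

Top → 588
Known eligible → 588 + 76 + 192 + 99 + 41 = 996
e = 996 / (996 + 184) = 996 / 1180 = 0.8441
e × U → 0.8441 × 327 = 276.02
Denom → 996 + 276.02 = 1272.02
RR3 = 588 / 1272.02 = 0.4623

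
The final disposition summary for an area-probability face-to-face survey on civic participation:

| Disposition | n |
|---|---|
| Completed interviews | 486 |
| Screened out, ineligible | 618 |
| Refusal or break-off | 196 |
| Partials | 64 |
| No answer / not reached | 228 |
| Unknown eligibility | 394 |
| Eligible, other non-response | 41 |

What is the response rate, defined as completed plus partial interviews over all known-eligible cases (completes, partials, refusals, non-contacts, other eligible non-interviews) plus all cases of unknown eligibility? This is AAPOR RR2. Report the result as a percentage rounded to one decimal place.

Num → 486 + 64 = 550
Denominator → 486 + 64 + 196 + 228 + 41 + 394 = 1409
RR2 = 550 / 1409 = 0.3903

39.0%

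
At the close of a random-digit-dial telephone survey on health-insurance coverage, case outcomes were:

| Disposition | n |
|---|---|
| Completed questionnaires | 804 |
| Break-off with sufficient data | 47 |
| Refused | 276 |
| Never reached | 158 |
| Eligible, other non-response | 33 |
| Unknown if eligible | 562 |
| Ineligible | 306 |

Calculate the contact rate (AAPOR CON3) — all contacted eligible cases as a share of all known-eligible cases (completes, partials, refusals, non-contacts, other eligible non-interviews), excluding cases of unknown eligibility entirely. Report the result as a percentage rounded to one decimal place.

88.0%

Numerator → 804 + 47 + 276 + 33 = 1160
Base → 804 + 47 + 276 + 158 + 33 = 1318
CON3 = 1160 / 1318 = 0.8801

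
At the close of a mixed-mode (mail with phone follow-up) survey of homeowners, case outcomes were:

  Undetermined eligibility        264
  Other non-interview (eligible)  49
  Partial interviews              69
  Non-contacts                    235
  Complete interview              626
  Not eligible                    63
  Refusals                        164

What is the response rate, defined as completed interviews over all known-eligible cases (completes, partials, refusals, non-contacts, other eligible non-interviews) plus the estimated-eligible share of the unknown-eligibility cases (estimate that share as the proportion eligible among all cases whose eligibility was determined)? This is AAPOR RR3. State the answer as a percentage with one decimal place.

Numerator → 626
Eligible (known) → 626 + 69 + 164 + 235 + 49 = 1143
e = 1143 / (1143 + 63) = 1143 / 1206 = 0.9478
e × U → 0.9478 × 264 = 250.22
Denominator → 1143 + 250.22 = 1393.22
RR3 = 626 / 1393.22 = 0.4493

44.9%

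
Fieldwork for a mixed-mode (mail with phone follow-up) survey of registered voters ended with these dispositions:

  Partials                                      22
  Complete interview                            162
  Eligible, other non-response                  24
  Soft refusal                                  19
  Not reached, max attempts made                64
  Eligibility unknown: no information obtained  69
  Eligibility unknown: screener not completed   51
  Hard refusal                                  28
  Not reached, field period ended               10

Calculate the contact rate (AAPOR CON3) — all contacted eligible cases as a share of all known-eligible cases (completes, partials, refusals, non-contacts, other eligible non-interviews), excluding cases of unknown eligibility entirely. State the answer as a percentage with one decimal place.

77.5%

Refusals = 28 + 19 = 47
No answer / not reached = 10 + 64 = 74
Unknown eligibility = 51 + 69 = 120
Top = 162 + 22 + 47 + 24 = 255
Denominator = 162 + 22 + 47 + 74 + 24 = 329
CON3 = 255 / 329 = 0.7751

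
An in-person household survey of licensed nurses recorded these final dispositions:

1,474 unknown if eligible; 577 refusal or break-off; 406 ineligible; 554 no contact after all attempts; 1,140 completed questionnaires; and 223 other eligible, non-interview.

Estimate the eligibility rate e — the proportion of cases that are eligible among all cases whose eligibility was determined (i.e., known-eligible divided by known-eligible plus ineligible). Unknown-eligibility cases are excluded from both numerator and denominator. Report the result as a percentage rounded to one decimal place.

Determined eligible → 1140 + 577 + 554 + 223 = 2494
e = 2494 / (2494 + 406) = 2494 / 2900 = 0.8600

86.0%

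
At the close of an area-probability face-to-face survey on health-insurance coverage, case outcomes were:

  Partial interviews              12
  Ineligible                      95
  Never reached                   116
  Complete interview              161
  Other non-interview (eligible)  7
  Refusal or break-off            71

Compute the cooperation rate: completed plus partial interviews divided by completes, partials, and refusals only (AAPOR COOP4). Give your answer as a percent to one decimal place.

70.9%

Numerator = 161 + 12 = 173
Base = 161 + 12 + 71 = 244
COOP4 = 173 / 244 = 0.7090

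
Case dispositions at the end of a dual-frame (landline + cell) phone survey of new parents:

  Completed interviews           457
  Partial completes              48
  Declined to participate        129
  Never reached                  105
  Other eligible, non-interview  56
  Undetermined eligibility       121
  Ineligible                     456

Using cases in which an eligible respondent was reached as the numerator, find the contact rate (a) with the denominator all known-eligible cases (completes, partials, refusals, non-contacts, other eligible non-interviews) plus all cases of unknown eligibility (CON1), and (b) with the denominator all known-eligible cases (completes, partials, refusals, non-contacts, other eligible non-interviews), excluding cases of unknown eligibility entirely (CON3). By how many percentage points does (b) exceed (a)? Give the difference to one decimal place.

11.5

Num = 457 + 48 + 129 + 56 = 690
Denominator = 457 + 48 + 129 + 105 + 56 + 121 = 916
CON1 = 690 / 916 = 0.7533
Denominator = 457 + 48 + 129 + 105 + 56 = 795
CON3 = 690 / 795 = 0.8679
Difference = 86.79 − 75.33 = 11.46 percentage points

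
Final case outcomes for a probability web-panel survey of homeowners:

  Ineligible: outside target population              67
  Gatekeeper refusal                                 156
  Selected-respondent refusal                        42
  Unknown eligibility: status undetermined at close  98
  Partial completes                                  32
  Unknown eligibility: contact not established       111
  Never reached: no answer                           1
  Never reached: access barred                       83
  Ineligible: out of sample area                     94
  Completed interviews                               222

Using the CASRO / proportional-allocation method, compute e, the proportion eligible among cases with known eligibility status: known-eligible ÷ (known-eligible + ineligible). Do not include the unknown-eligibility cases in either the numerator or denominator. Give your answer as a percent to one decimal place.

Refusal or break-off = 156 + 42 = 198
No contact after all attempts = 1 + 83 = 84
Undetermined eligibility = 111 + 98 = 209
Screened out, ineligible = 67 + 94 = 161
Determined eligible: 222 + 32 + 198 + 84 = 536
e = 536 / (536 + 161) = 536 / 697 = 0.7690

76.9%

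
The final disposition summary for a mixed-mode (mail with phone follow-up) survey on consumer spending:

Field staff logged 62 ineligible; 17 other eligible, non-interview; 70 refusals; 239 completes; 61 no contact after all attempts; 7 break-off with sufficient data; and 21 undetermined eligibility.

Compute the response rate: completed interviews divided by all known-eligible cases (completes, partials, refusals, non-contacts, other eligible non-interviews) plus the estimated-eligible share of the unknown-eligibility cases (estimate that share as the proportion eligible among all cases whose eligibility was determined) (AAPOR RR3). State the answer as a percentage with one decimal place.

Num = 239
Known eligible = 239 + 7 + 70 + 61 + 17 = 394
e = 394 / (394 + 62) = 394 / 456 = 0.8640
Estimated eligible among unknowns = 0.8640 × 21 = 18.14
Denom = 394 + 18.14 = 412.14
RR3 = 239 / 412.14 = 0.5799

58.0%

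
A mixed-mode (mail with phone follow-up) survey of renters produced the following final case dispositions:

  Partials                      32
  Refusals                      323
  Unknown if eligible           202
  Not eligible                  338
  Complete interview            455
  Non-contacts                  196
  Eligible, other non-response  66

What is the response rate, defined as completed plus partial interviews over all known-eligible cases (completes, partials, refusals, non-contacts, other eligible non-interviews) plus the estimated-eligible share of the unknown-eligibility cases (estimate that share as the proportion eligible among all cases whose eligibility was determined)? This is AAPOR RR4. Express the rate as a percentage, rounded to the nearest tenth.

Num → 455 + 32 = 487
Determined eligible → 455 + 32 + 323 + 196 + 66 = 1072
e = 1072 / (1072 + 338) = 1072 / 1410 = 0.7603
e × U → 0.7603 × 202 = 153.58
Denom → 1072 + 153.58 = 1225.58
RR4 = 487 / 1225.58 = 0.3974

39.7%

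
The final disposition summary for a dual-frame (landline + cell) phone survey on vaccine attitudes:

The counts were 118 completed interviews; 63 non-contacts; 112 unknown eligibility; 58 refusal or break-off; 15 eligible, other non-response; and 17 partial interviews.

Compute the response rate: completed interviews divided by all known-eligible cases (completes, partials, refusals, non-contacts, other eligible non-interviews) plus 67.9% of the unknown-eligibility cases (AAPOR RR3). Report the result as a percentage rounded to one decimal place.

34.0%

Top: 118
Known eligible: 118 + 17 + 58 + 63 + 15 = 271
Eligible share of unknowns: 0.6790 × 112 = 76.05
Base: 271 + 76.05 = 347.05
RR3 = 118 / 347.05 = 0.3400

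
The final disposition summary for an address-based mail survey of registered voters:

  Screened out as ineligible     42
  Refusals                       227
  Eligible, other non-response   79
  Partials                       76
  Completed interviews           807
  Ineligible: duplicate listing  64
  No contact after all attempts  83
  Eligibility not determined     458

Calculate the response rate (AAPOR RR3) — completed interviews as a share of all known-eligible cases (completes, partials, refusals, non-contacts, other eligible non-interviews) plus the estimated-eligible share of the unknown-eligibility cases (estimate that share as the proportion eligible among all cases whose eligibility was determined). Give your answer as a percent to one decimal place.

47.6%

Out of scope = 42 + 64 = 106
Numerator = 807
Determined eligible = 807 + 76 + 227 + 83 + 79 = 1272
e = 1272 / (1272 + 106) = 1272 / 1378 = 0.9231
Eligible share of unknowns = 0.9231 × 458 = 422.78
Base = 1272 + 422.78 = 1694.78
RR3 = 807 / 1694.78 = 0.4762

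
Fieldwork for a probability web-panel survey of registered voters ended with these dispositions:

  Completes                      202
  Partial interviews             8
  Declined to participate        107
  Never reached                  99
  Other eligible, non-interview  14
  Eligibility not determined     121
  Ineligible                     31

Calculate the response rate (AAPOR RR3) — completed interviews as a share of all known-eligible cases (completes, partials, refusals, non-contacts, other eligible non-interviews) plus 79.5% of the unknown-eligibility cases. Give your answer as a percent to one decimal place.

Numerator: 202
Eligible (known): 202 + 8 + 107 + 99 + 14 = 430
Estimated eligible among unknowns: 0.7950 × 121 = 96.20
Denom: 430 + 96.20 = 526.20
RR3 = 202 / 526.20 = 0.3839

38.4%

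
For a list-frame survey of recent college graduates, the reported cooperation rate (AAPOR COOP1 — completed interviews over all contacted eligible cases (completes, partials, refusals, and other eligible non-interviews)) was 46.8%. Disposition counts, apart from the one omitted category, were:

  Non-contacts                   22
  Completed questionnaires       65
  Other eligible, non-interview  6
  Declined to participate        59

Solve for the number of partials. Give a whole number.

9

COOP1 = 65 / D = 0.468
D = 65 / 0.468 = 138.9
Remaining denominator categories sum to 130
partials = 138.9 − 130 ≈ 9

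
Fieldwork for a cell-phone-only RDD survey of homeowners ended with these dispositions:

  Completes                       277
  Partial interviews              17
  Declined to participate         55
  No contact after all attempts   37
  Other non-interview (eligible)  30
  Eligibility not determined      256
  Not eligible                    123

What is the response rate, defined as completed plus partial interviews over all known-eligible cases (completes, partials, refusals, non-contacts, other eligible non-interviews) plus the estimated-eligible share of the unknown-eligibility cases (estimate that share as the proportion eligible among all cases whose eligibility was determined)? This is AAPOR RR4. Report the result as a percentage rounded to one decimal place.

Top = 277 + 17 = 294
Eligible (known) = 277 + 17 + 55 + 37 + 30 = 416
e = 416 / (416 + 123) = 416 / 539 = 0.7718
e × U = 0.7718 × 256 = 197.58
Denominator = 416 + 197.58 = 613.58
RR4 = 294 / 613.58 = 0.4792

47.9%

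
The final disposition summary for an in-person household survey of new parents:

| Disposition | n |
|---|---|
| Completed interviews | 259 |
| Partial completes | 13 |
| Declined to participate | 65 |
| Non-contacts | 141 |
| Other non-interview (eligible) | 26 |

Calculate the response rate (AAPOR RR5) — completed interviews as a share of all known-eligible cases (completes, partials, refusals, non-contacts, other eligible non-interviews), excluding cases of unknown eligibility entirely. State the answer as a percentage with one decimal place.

Num: 259
Denom: 259 + 13 + 65 + 141 + 26 = 504
RR5 = 259 / 504 = 0.5139

51.4%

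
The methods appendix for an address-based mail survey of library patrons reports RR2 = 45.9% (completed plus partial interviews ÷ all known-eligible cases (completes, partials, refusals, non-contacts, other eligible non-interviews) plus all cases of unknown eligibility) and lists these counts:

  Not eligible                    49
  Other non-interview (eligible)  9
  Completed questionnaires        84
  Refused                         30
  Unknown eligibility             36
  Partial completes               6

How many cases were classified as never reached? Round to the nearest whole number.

31

Numerator = 84 + 6 = 90
RR2 = 90 / D = 0.459
D = 90 / 0.459 = 196.1
Other denominator terms total 165
never reached = 196.1 − 165 ≈ 31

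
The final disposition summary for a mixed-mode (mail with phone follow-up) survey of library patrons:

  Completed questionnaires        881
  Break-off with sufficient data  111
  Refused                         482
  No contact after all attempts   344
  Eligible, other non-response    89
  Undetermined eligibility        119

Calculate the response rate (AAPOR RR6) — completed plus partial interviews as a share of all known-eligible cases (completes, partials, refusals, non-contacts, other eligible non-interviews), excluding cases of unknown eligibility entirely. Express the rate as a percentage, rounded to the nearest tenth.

Num: 881 + 111 = 992
Base: 881 + 111 + 482 + 344 + 89 = 1907
RR6 = 992 / 1907 = 0.5202

52.0%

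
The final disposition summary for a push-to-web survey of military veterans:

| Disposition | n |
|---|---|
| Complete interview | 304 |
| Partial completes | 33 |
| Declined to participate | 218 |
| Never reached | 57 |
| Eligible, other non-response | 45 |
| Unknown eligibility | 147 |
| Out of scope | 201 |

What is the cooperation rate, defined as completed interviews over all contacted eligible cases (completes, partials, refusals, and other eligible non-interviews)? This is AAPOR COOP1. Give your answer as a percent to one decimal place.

Numerator = 304
Base = 304 + 33 + 218 + 45 = 600
COOP1 = 304 / 600 = 0.5067

50.7%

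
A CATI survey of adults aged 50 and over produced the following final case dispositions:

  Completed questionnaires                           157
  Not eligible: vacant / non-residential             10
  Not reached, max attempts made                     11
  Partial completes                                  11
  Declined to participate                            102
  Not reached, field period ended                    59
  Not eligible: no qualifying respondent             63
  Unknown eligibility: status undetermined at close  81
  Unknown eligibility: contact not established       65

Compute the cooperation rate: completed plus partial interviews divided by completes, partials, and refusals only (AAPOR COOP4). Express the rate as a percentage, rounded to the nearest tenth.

62.2%

Non-contacts = 59 + 11 = 70
Eligibility not determined = 65 + 81 = 146
Out of scope = 63 + 10 = 73
Top: 157 + 11 = 168
Denom: 157 + 11 + 102 = 270
COOP4 = 168 / 270 = 0.6222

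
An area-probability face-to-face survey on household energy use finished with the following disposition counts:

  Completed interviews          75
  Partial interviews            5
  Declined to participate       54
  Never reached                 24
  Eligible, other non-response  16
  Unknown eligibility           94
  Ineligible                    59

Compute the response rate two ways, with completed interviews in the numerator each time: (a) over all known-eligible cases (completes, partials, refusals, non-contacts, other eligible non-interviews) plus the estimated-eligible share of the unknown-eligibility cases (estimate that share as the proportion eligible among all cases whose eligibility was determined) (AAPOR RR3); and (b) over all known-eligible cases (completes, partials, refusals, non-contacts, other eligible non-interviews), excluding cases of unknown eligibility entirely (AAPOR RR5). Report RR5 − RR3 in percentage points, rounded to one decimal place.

12.4

Numerator = 75
Known eligible = 75 + 5 + 54 + 24 + 16 = 174
e = 174 / (174 + 59) = 174 / 233 = 0.7468
Eligible share of unknowns = 0.7468 × 94 = 70.20
Denom = 174 + 70.20 = 244.20
RR3 = 75 / 244.20 = 0.3071
Denom = 75 + 5 + 54 + 24 + 16 = 174
RR5 = 75 / 174 = 0.4310
Difference = 43.10 − 30.71 = 12.39 percentage points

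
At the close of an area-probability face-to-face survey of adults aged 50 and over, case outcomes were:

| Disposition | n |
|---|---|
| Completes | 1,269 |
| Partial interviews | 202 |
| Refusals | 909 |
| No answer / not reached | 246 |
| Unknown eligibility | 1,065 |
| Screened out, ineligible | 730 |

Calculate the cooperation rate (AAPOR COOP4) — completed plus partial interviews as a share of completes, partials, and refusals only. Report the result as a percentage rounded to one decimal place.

61.8%

Numerator: 1269 + 202 = 1471
Denominator: 1269 + 202 + 909 = 2380
COOP4 = 1471 / 2380 = 0.6181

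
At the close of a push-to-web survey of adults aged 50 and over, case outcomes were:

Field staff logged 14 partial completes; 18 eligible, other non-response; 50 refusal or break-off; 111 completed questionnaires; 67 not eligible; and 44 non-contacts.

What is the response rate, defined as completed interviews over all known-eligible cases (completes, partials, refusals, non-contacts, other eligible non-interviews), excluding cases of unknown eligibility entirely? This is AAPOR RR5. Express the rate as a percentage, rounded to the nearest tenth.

46.8%

Num: 111
Denominator: 111 + 14 + 50 + 44 + 18 = 237
RR5 = 111 / 237 = 0.4684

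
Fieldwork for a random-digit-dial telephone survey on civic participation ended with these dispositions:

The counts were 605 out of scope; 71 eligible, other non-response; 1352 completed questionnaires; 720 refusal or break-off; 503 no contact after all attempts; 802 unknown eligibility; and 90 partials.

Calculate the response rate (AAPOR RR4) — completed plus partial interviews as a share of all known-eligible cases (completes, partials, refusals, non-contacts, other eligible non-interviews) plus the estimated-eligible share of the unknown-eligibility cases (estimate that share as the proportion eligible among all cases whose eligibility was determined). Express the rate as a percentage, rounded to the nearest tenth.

42.5%

Num → 1352 + 90 = 1442
Known eligible → 1352 + 90 + 720 + 503 + 71 = 2736
e = 2736 / (2736 + 605) = 2736 / 3341 = 0.8189
Estimated eligible among unknowns → 0.8189 × 802 = 656.76
Denom → 2736 + 656.76 = 3392.76
RR4 = 1442 / 3392.76 = 0.4250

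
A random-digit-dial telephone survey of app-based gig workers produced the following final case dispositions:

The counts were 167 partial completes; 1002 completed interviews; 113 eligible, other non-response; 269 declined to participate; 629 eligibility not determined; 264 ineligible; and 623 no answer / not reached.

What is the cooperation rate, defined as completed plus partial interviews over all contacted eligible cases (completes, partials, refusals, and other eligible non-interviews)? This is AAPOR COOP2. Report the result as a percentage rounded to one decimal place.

75.4%

Top = 1002 + 167 = 1169
Base = 1002 + 167 + 269 + 113 = 1551
COOP2 = 1169 / 1551 = 0.7537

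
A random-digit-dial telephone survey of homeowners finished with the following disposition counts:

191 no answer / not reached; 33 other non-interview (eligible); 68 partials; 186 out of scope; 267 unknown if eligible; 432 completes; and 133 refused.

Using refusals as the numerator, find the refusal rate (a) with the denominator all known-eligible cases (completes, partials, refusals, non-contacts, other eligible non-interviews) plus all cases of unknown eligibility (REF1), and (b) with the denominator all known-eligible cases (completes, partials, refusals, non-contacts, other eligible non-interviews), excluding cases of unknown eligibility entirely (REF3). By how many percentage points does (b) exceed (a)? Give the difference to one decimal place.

3.7

Num: 133
Denominator: 432 + 68 + 133 + 191 + 33 + 267 = 1124
REF1 = 133 / 1124 = 0.1183
Denominator: 432 + 68 + 133 + 191 + 33 = 857
REF3 = 133 / 857 = 0.1552
Difference = 15.52 − 11.83 = 3.69 percentage points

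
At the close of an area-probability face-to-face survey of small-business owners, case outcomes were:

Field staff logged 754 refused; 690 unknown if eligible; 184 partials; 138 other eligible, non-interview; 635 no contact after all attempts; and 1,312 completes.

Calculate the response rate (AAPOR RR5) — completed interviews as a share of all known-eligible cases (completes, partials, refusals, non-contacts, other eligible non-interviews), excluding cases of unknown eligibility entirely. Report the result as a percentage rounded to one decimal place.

43.4%

Top → 1312
Denominator → 1312 + 184 + 754 + 635 + 138 = 3023
RR5 = 1312 / 3023 = 0.4340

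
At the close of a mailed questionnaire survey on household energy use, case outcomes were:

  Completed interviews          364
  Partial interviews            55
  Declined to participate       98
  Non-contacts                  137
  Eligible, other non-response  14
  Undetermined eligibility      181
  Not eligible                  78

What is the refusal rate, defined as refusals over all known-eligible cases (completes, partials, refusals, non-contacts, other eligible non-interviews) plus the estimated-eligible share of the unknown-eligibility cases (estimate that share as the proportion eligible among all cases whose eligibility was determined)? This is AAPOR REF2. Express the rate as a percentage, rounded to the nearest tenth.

11.8%

Numerator: 98
Known eligible: 364 + 55 + 98 + 137 + 14 = 668
e = 668 / (668 + 78) = 668 / 746 = 0.8954
Estimated eligible among unknowns: 0.8954 × 181 = 162.07
Denominator: 668 + 162.07 = 830.07
REF2 = 98 / 830.07 = 0.1181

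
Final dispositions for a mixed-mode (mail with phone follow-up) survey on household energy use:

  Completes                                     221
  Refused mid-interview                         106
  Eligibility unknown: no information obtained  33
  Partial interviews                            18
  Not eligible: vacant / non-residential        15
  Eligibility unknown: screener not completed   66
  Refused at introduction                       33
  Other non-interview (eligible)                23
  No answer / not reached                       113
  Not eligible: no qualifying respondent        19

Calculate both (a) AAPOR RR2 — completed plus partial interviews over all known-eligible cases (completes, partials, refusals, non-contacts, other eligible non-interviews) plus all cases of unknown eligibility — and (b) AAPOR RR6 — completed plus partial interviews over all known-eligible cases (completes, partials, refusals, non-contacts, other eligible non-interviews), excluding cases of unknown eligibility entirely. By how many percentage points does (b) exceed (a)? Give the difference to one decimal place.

7.5

Refusals = 33 + 106 = 139
Eligibility not determined = 66 + 33 = 99
Out of scope = 19 + 15 = 34
Top → 221 + 18 = 239
Base → 221 + 18 + 139 + 113 + 23 + 99 = 613
RR2 = 239 / 613 = 0.3899
Base → 221 + 18 + 139 + 113 + 23 = 514
RR6 = 239 / 514 = 0.4650
Difference = 46.50 − 38.99 = 7.51 percentage points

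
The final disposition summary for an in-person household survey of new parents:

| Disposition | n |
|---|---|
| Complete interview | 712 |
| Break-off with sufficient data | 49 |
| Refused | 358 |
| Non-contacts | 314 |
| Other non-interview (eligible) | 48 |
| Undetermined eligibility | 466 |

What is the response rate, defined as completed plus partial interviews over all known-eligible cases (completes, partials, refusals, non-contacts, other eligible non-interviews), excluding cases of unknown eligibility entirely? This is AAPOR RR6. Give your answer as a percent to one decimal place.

Top → 712 + 49 = 761
Base → 712 + 49 + 358 + 314 + 48 = 1481
RR6 = 761 / 1481 = 0.5138

51.4%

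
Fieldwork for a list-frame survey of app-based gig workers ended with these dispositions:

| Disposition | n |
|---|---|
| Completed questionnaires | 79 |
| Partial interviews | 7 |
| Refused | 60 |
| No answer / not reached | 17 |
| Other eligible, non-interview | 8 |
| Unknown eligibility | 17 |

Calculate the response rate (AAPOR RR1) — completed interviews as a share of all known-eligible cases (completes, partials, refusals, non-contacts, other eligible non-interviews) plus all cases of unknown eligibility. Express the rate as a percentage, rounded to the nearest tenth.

42.0%

Num: 79
Base: 79 + 7 + 60 + 17 + 8 + 17 = 188
RR1 = 79 / 188 = 0.4202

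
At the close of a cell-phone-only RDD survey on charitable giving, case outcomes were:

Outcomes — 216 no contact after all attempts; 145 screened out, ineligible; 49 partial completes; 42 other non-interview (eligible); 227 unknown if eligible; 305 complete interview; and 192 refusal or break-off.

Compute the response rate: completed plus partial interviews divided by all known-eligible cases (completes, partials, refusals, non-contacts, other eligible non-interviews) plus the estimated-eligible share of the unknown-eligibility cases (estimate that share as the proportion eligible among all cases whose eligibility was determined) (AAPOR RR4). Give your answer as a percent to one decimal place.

35.5%

Num = 305 + 49 = 354
Eligible (known) = 305 + 49 + 192 + 216 + 42 = 804
e = 804 / (804 + 145) = 804 / 949 = 0.8472
Estimated eligible among unknowns = 0.8472 × 227 = 192.31
Denominator = 804 + 192.31 = 996.31
RR4 = 354 / 996.31 = 0.3553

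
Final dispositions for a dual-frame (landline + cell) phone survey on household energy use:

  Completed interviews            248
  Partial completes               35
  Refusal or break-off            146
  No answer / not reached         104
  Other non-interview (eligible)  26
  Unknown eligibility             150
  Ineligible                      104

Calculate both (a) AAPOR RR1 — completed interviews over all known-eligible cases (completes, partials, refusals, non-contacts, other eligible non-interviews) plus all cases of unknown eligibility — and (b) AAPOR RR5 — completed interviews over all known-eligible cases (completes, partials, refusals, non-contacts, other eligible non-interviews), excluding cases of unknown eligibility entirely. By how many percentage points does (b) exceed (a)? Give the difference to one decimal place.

9.4

Num = 248
Denom = 248 + 35 + 146 + 104 + 26 + 150 = 709
RR1 = 248 / 709 = 0.3498
Denom = 248 + 35 + 146 + 104 + 26 = 559
RR5 = 248 / 559 = 0.4436
Difference = 44.36 − 34.98 = 9.38 percentage points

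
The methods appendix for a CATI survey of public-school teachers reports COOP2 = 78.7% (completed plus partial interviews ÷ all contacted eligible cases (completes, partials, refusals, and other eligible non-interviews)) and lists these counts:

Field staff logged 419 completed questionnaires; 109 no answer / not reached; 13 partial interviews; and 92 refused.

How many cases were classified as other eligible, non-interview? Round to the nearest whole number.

Top = 419 + 13 = 432
COOP2 = 432 / D = 0.787
D = 432 / 0.787 = 548.9
Remaining denominator categories sum to 524
other eligible, non-interview = 548.9 − 524 ≈ 25

25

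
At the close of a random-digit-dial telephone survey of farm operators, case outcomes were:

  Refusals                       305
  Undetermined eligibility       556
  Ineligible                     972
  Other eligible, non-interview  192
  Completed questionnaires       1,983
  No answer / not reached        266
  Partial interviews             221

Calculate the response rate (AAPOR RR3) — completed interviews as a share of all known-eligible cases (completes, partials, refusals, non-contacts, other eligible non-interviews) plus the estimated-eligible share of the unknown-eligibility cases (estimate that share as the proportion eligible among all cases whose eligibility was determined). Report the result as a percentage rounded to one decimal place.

Num = 1983
Eligible (known) = 1983 + 221 + 305 + 266 + 192 = 2967
e = 2967 / (2967 + 972) = 2967 / 3939 = 0.7532
Eligible share of unknowns = 0.7532 × 556 = 418.78
Denominator = 2967 + 418.78 = 3385.78
RR3 = 1983 / 3385.78 = 0.5857

58.6%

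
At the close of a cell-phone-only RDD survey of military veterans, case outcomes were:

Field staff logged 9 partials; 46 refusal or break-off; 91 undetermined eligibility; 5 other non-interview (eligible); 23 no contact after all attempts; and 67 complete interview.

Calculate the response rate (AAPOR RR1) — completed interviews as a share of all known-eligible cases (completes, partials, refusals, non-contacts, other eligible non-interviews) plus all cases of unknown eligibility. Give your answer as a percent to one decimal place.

27.8%

Num = 67
Denom = 67 + 9 + 46 + 23 + 5 + 91 = 241
RR1 = 67 / 241 = 0.2780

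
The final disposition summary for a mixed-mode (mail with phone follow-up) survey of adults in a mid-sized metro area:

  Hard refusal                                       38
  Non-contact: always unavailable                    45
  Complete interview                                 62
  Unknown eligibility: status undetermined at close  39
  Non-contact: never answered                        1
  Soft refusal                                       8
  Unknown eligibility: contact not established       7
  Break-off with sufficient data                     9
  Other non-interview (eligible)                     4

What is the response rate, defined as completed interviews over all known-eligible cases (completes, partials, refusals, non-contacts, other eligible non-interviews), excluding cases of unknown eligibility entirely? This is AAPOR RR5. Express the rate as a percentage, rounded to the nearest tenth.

Refused = 38 + 8 = 46
No contact after all attempts = 1 + 45 = 46
Unknown eligibility = 7 + 39 = 46
Top = 62
Denominator = 62 + 9 + 46 + 46 + 4 = 167
RR5 = 62 / 167 = 0.3713

37.1%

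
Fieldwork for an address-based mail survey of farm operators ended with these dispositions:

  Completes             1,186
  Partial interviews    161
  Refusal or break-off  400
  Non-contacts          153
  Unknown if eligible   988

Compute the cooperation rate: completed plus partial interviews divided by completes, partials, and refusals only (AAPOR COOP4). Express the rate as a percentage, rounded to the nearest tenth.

77.1%

Top = 1186 + 161 = 1347
Base = 1186 + 161 + 400 = 1747
COOP4 = 1347 / 1747 = 0.7710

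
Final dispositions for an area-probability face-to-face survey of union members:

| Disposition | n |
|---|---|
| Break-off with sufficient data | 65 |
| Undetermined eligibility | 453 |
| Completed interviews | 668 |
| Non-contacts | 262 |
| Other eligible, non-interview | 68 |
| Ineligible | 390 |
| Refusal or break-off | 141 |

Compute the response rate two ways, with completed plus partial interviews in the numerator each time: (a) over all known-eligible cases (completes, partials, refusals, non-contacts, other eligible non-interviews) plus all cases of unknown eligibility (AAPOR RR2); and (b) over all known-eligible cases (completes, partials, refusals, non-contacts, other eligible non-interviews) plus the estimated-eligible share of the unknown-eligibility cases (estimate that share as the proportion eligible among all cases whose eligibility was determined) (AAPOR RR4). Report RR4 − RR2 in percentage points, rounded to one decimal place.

Numerator → 668 + 65 = 733
Denom → 668 + 65 + 141 + 262 + 68 + 453 = 1657
RR2 = 733 / 1657 = 0.4424
Known eligible → 668 + 65 + 141 + 262 + 68 = 1204
e = 1204 / (1204 + 390) = 1204 / 1594 = 0.7553
e × U → 0.7553 × 453 = 342.15
Denom → 1204 + 342.15 = 1546.15
RR4 = 733 / 1546.15 = 0.4741
Difference = 47.41 − 44.24 = 3.17 percentage points

3.2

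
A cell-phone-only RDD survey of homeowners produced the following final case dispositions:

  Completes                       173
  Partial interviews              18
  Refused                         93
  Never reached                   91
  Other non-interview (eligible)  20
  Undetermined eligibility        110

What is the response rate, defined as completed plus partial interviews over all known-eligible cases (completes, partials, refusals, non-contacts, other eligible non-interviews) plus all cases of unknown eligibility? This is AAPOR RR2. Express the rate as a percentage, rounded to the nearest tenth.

37.8%

Numerator = 173 + 18 = 191
Denom = 173 + 18 + 93 + 91 + 20 + 110 = 505
RR2 = 191 / 505 = 0.3782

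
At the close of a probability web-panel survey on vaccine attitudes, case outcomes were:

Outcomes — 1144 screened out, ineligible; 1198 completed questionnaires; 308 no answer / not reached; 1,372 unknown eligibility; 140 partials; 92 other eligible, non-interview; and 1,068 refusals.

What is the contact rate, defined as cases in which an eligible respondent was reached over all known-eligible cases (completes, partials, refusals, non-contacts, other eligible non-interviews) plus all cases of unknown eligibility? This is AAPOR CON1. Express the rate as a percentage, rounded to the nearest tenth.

59.8%

Top = 1198 + 140 + 1068 + 92 = 2498
Base = 1198 + 140 + 1068 + 308 + 92 + 1372 = 4178
CON1 = 2498 / 4178 = 0.5979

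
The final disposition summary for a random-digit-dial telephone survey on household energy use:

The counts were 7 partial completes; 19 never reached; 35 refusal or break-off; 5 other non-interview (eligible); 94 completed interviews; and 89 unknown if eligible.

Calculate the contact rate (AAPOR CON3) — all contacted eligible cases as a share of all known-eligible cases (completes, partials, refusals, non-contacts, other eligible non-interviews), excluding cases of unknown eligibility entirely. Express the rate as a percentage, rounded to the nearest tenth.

88.1%

Numerator → 94 + 7 + 35 + 5 = 141
Denom → 94 + 7 + 35 + 19 + 5 = 160
CON3 = 141 / 160 = 0.8812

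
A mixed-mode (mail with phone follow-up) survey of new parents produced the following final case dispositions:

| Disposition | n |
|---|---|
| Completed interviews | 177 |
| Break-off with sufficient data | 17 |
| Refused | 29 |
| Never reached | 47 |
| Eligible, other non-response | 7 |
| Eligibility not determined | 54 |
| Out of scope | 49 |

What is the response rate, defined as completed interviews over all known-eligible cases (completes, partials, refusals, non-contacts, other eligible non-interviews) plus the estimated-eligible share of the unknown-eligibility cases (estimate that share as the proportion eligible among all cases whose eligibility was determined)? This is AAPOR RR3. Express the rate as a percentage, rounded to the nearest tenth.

54.8%

Num: 177
Determined eligible: 177 + 17 + 29 + 47 + 7 = 277
e = 277 / (277 + 49) = 277 / 326 = 0.8497
Estimated eligible among unknowns: 0.8497 × 54 = 45.88
Base: 277 + 45.88 = 322.88
RR3 = 177 / 322.88 = 0.5482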